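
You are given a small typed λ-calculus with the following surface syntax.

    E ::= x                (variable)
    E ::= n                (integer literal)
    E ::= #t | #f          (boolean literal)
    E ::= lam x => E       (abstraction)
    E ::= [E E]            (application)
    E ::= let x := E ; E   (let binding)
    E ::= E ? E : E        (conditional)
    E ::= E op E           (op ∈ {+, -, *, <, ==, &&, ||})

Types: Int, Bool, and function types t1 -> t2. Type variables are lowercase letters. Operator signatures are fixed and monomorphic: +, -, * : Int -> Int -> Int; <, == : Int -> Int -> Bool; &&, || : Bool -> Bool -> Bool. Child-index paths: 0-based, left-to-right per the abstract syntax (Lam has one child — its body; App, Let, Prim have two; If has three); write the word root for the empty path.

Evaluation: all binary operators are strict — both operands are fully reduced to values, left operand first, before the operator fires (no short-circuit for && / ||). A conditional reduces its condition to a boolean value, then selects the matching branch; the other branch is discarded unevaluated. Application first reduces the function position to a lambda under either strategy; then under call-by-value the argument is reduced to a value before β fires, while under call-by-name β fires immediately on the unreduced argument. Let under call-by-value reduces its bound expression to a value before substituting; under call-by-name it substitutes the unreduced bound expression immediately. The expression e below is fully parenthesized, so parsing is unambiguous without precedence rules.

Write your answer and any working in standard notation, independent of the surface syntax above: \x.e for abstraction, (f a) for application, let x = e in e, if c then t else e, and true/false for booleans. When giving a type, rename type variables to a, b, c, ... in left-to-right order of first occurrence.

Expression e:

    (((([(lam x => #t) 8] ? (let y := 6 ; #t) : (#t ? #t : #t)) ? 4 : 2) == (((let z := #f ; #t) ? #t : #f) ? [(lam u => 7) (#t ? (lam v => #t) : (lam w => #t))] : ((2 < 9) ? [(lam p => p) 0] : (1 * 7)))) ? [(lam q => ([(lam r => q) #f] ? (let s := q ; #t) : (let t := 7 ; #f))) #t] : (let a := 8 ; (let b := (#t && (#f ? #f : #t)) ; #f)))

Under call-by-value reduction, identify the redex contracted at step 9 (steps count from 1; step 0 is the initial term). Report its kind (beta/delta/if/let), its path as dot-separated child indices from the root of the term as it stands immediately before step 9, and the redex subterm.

Trace:
step 0: (if ((if (if ((\x.true) 8) then (let y = 6 in true) else (if true then true else true)) then 4 else 2) == (if (if (let z = false in true) then true else false) then ((\u.7) (if true then (\v.true) else (\w.true))) else (if (2 < 9) then ((\p.p) 0) else (1 * 7)))) then ((\q.(if ((\r.q) false) then (let s = q in true) else (let t = 7 in false))) true) else (let a = 8 in (let b = (true && (if false then false else true)) in false)))
step 1: [beta@0.0.0.0] (if ((if (if true then (let y = 6 in true) else (if true then true else true)) then 4 else 2) == (if (if (let z = false in true) then true else false) then ((\u.7) (if true then (\v.true) else (\w.true))) else (if (2 < 9) then ((\p.p) 0) else (1 * 7)))) then ((\q.(if ((\r.q) false) then (let s = q in true) else (let t = 7 in false))) true) else (let a = 8 in (let b = (true && (if false then false else true)) in false)))
step 2: [if@0.0.0] (if ((if (let y = 6 in true) then 4 else 2) == (if (if (let z = false in true) then true else false) then ((\u.7) (if true then (\v.true) else (\w.true))) else (if (2 < 9) then ((\p.p) 0) else (1 * 7)))) then ((\q.(if ((\r.q) false) then (let s = q in true) else (let t = 7 in false))) true) else (let a = 8 in (let b = (true && (if false then false else true)) in false)))
step 3: [let@0.0.0] (if ((if true then 4 else 2) == (if (if (let z = false in true) then true else false) then ((\u.7) (if true then (\v.true) else (\w.true))) else (if (2 < 9) then ((\p.p) 0) else (1 * 7)))) then ((\q.(if ((\r.q) false) then (let s = q in true) else (let t = 7 in false))) true) else (let a = 8 in (let b = (true && (if false then false else true)) in false)))
step 4: [if@0.0] (if (4 == (if (if (let z = false in true) then true else false) then ((\u.7) (if true then (\v.true) else (\w.true))) else (if (2 < 9) then ((\p.p) 0) else (1 * 7)))) then ((\q.(if ((\r.q) false) then (let s = q in true) else (let t = 7 in false))) true) else (let a = 8 in (let b = (true && (if false then false else true)) in false)))
step 5: [let@0.1.0.0] (if (4 == (if (if true then true else false) then ((\u.7) (if true then (\v.true) else (\w.true))) else (if (2 < 9) then ((\p.p) 0) else (1 * 7)))) then ((\q.(if ((\r.q) false) then (let s = q in true) else (let t = 7 in false))) true) else (let a = 8 in (let b = (true && (if false then false else true)) in false)))
step 6: [if@0.1.0] (if (4 == (if true then ((\u.7) (if true then (\v.true) else (\w.true))) else (if (2 < 9) then ((\p.p) 0) else (1 * 7)))) then ((\q.(if ((\r.q) false) then (let s = q in true) else (let t = 7 in false))) true) else (let a = 8 in (let b = (true && (if false then false else true)) in false)))
step 7: [if@0.1] (if (4 == ((\u.7) (if true then (\v.true) else (\w.true)))) then ((\q.(if ((\r.q) false) then (let s = q in true) else (let t = 7 in false))) true) else (let a = 8 in (let b = (true && (if false then false else true)) in false)))
step 8: [if@0.1.1] (if (4 == ((\u.7) (\v.true))) then ((\q.(if ((\r.q) false) then (let s = q in true) else (let t = 7 in false))) true) else (let a = 8 in (let b = (true && (if false then false else true)) in false)))
step 9: [beta@0.1] (if (4 == 7) then ((\q.(if ((\r.q) false) then (let s = q in true) else (let t = 7 in false))) true) else (let a = 8 in (let b = (true && (if false then false else true)) in false)))

Answer: beta at 0.1 : ((\u.7) (\v.true))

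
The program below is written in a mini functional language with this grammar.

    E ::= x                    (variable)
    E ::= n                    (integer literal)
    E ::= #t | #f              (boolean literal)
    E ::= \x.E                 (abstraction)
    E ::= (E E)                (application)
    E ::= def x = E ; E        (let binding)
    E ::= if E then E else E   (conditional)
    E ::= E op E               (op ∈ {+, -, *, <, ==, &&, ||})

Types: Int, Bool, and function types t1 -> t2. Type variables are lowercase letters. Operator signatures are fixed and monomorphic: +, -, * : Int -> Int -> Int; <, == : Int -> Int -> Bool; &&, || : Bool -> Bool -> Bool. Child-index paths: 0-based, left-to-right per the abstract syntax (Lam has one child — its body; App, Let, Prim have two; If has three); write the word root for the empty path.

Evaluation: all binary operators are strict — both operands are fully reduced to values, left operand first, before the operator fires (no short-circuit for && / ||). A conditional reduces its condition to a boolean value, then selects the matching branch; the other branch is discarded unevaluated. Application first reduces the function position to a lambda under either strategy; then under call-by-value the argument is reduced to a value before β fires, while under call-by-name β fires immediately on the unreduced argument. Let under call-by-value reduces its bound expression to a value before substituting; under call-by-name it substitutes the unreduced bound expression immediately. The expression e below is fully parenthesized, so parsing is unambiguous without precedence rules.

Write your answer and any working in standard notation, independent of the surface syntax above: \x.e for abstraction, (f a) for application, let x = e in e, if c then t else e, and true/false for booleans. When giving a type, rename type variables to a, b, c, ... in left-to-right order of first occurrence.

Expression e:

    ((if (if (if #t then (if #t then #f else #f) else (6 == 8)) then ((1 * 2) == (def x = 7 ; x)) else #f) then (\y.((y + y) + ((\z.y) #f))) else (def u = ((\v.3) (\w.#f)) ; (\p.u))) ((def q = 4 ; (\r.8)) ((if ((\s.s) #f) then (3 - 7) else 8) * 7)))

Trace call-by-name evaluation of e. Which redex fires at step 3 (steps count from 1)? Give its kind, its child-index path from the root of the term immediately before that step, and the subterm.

Working:
step 0: ((if (if (if true then (if true then false else false) else (6 == 8)) then ((1 * 2) == (let x = 7 in x)) else false) then (\y.((y + y) + ((\z.y) false))) else (let u = ((\v.3) (\w.false)) in (\p.u))) ((let q = 4 in (\r.8)) ((if ((\s.s) false) then (3 - 7) else 8) * 7)))
step 1: [if@0.0.0] ((if (if (if true then false else false) then ((1 * 2) == (let x = 7 in x)) else false) then (\y.((y + y) + ((\z.y) false))) else (let u = ((\v.3) (\w.false)) in (\p.u))) ((let q = 4 in (\r.8)) ((if ((\s.s) false) then (3 - 7) else 8) * 7)))
step 2: [if@0.0.0] ((if (if false then ((1 * 2) == (let x = 7 in x)) else false) then (\y.((y + y) + ((\z.y) false))) else (let u = ((\v.3) (\w.false)) in (\p.u))) ((let q = 4 in (\r.8)) ((if ((\s.s) false) then (3 - 7) else 8) * 7)))
step 3: [if@0.0] ((if false then (\y.((y + y) + ((\z.y) false))) else (let u = ((\v.3) (\w.false)) in (\p.u))) ((let q = 4 in (\r.8)) ((if ((\s.s) false) then (3 - 7) else 8) * 7)))

Answer: if at 0.0 : (if false then ((1 * 2) == (let x = 7 in x)) else false)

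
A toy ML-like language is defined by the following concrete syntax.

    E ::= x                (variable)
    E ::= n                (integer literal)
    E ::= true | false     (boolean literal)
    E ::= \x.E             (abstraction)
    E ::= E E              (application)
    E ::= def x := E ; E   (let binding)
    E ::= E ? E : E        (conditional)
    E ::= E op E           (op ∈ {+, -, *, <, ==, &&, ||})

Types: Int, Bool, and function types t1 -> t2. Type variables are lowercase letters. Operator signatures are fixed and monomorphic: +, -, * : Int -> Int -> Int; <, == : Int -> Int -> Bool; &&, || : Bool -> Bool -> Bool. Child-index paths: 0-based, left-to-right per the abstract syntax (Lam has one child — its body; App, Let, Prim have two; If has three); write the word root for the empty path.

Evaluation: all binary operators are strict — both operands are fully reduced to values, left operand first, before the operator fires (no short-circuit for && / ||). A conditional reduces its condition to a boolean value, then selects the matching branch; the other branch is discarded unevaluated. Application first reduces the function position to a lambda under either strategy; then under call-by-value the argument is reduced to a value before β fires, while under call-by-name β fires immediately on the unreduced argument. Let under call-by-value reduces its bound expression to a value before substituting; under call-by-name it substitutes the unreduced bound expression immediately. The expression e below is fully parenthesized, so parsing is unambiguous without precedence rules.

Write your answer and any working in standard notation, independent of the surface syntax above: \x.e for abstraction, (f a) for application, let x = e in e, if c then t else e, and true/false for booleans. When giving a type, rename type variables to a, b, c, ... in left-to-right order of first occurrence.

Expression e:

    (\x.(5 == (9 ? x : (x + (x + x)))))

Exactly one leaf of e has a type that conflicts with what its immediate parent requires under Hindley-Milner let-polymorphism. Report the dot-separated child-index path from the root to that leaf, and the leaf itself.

Trace:
  unify Int ~ Int
  unify Int ~ Bool
  FAIL: mismatch Int ~ Bool

Answer: 0.1.0 : 9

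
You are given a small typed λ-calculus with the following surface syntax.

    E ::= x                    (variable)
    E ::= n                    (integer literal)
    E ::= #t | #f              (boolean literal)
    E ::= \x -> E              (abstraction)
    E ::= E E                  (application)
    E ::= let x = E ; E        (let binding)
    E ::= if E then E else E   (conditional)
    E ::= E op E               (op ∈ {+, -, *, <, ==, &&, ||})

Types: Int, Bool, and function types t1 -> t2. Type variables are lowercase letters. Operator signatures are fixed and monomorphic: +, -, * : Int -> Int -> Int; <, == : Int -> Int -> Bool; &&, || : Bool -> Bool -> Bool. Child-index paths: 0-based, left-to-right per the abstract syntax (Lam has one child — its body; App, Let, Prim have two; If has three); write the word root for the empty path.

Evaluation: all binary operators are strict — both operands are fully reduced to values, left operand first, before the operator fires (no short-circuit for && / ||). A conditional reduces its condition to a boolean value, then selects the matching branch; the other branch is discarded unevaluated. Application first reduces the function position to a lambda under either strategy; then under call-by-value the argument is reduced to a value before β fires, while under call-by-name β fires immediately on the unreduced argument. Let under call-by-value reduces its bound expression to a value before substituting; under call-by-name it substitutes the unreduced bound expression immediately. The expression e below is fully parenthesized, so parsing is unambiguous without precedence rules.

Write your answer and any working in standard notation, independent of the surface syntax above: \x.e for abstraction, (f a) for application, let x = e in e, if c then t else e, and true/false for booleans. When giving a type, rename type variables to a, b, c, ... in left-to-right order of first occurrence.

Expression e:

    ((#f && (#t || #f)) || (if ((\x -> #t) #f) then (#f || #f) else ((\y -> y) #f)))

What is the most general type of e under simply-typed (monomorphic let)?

Working:
  unify Bool ~ Bool
  unify Bool ~ Bool
  unify Bool ~ Bool
  unify Bool ~ Bool
  unify Bool ~ Bool
\x._ : a -> Bool
  unify a -> Bool ~ Bool -> b
  unify a ~ Bool
  unify Bool ~ b
_ _ : Bool
  unify Bool ~ Bool
  unify Bool ~ Bool
  unify Bool ~ Bool
y : c
\y._ : c -> c
  unify c -> c ~ Bool -> d
  unify c ~ Bool
  unify Bool ~ d
_ _ : Bool
  unify Bool ~ Bool
  unify Bool ~ Bool

Answer: Bool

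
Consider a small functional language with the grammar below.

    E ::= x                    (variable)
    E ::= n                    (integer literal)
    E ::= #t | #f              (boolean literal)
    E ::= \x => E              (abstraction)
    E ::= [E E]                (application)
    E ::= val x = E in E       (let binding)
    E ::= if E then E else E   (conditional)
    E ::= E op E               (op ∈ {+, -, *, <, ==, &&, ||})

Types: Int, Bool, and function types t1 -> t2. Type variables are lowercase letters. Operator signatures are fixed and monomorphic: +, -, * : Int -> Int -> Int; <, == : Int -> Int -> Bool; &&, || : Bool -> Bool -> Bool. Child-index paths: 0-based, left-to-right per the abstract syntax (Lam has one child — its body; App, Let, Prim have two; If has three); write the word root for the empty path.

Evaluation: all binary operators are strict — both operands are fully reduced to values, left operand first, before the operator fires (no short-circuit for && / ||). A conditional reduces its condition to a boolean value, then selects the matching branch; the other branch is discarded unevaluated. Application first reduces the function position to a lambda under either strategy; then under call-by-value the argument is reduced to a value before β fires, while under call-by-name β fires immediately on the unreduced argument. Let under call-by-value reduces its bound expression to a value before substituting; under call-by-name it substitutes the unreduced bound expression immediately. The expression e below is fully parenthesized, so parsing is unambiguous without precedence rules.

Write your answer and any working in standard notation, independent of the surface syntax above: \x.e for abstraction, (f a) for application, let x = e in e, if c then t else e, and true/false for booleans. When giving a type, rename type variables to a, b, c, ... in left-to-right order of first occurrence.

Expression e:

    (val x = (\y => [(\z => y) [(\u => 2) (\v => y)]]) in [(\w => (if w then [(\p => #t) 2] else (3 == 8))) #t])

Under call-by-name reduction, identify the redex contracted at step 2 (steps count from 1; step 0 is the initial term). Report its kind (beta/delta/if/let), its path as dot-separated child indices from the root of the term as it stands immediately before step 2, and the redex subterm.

Answer: beta at root : ((\w.(if w then ((\p.true) 2) else (3 == 8))) true)

Derivation:
step 0: (let x = (\y.((\z.y) ((\u.2) (\v.y)))) in ((\w.(if w then ((\p.true) 2) else (3 == 8))) true))
step 1: [let@root] ((\w.(if w then ((\p.true) 2) else (3 == 8))) true)
step 2: [beta@root] (if true then ((\p.true) 2) else (3 == 8))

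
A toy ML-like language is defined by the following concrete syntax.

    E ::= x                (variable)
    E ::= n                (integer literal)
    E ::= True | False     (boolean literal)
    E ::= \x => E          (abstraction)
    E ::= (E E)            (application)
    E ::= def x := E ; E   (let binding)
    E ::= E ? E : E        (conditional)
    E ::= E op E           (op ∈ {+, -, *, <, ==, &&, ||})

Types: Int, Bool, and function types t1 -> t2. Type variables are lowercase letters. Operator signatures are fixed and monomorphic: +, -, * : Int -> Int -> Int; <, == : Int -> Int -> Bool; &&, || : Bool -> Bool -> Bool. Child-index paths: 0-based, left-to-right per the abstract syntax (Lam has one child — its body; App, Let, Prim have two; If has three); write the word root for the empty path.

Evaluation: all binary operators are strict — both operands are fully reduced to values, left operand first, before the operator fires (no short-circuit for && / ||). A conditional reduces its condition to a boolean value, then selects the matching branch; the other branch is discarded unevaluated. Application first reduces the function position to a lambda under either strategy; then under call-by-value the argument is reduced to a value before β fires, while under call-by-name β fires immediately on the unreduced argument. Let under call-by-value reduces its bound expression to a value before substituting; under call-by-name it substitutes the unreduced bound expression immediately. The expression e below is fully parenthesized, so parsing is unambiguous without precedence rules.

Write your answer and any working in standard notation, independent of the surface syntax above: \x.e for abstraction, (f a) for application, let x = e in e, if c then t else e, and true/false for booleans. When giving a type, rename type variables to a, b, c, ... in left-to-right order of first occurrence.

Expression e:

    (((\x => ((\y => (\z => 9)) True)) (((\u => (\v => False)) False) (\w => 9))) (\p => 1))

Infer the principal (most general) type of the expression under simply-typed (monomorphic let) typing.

Derivation:
\z._ : c -> Int
\y._ : b -> c -> Int
  unify b -> c -> Int ~ Bool -> d
  unify b ~ Bool
  unify c -> Int ~ d
_ _ : c -> Int
\x._ : a -> c -> Int
\v._ : f -> Bool
\u._ : e -> f -> Bool
  unify e -> f -> Bool ~ Bool -> g
  unify e ~ Bool
  unify f -> Bool ~ g
_ _ : f -> Bool
\w._ : h -> Int
  unify f -> Bool ~ (h -> Int) -> i
  unify f ~ h -> Int
  unify Bool ~ i
_ _ : Bool
  unify a -> c -> Int ~ Bool -> j
  unify a ~ Bool
  unify c -> Int ~ j
_ _ : c -> Int
\p._ : k -> Int
  unify c -> Int ~ (k -> Int) -> l
  unify c ~ k -> Int
  unify Int ~ l
_ _ : Int

Answer: Int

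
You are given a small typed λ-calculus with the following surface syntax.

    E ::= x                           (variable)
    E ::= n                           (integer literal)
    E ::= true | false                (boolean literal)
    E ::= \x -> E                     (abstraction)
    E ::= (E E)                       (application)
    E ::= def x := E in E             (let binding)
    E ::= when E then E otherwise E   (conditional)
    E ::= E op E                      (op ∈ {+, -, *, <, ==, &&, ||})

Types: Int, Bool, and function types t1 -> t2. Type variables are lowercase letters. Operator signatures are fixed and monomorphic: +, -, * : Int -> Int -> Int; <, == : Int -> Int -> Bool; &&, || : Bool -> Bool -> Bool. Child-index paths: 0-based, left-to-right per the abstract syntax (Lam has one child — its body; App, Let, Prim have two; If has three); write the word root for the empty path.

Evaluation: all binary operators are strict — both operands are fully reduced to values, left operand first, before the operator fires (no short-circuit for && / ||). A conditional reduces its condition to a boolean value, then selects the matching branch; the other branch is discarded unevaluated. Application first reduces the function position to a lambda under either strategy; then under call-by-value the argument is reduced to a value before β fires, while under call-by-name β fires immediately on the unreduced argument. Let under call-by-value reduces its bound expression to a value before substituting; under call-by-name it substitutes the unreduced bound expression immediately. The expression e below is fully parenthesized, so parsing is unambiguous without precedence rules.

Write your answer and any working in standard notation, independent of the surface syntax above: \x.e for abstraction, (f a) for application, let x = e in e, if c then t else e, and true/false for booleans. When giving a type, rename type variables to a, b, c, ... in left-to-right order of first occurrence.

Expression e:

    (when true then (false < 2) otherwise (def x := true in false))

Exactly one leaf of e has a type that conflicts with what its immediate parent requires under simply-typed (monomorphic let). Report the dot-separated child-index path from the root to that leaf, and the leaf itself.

Answer: 1.0 : false

Derivation:
  unify Bool ~ Bool
  unify Bool ~ Int
  FAIL: mismatch Bool ~ Int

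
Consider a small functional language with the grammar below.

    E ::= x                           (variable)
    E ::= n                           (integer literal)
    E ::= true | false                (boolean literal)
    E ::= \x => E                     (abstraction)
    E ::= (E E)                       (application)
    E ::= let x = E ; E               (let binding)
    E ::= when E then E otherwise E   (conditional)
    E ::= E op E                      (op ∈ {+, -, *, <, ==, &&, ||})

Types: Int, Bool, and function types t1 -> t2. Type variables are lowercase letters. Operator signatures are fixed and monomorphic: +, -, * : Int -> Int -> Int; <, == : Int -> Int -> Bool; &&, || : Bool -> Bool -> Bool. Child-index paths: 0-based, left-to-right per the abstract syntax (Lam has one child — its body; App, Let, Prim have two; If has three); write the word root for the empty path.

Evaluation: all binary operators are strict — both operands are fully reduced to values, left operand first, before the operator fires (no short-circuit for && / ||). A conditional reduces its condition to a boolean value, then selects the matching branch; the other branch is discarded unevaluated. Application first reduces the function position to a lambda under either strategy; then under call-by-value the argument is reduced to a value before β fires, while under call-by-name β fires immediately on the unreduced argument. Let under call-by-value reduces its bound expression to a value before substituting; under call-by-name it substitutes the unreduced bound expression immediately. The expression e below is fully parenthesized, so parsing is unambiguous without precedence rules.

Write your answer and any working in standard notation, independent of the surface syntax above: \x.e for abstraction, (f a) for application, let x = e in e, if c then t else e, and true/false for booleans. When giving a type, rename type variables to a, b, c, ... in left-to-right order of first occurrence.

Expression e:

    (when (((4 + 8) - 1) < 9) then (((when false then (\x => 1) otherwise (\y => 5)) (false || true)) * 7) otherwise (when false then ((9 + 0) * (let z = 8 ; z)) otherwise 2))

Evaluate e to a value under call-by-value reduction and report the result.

Trace:
step 0: (if (((4 + 8) - 1) < 9) then (((if false then (\x.1) else (\y.5)) (false || true)) * 7) else (if false then ((9 + 0) * (let z = 8 in z)) else 2))
step 1: [delta@0.0.0] (if ((12 - 1) < 9) then (((if false then (\x.1) else (\y.5)) (false || true)) * 7) else (if false then ((9 + 0) * (let z = 8 in z)) else 2))
step 2: [delta@0.0] (if (11 < 9) then (((if false then (\x.1) else (\y.5)) (false || true)) * 7) else (if false then ((9 + 0) * (let z = 8 in z)) else 2))
step 3: [delta@0] (if false then (((if false then (\x.1) else (\y.5)) (false || true)) * 7) else (if false then ((9 + 0) * (let z = 8 in z)) else 2))
step 4: [if@root] (if false then ((9 + 0) * (let z = 8 in z)) else 2)
step 5: [if@root] 2

Answer: 2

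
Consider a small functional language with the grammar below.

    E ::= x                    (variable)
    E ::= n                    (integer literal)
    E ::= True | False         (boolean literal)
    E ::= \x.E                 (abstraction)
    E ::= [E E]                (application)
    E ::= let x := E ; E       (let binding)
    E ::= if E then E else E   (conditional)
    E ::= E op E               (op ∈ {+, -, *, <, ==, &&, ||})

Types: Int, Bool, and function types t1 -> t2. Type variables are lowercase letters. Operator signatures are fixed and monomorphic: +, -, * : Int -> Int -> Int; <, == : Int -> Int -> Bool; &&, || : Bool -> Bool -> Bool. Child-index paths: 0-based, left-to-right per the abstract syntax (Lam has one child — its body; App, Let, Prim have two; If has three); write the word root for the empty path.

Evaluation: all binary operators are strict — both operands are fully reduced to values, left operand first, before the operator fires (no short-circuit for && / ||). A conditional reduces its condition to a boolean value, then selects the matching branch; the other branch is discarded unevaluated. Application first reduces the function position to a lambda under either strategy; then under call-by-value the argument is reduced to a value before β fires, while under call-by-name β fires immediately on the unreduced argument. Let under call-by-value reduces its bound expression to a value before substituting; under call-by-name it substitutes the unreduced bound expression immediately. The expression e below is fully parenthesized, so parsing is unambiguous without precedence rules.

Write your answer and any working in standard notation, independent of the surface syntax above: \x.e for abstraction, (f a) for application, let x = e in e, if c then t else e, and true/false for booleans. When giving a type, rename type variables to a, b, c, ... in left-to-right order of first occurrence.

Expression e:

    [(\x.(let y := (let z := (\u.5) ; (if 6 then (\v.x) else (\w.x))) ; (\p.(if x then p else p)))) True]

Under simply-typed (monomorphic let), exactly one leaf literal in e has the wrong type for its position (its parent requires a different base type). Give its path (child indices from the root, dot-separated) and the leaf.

Trace:
\u._ : b -> Int
let z : b -> Int
  unify Int ~ Bool
  FAIL: mismatch Int ~ Bool

Answer: 0.0.0.1.0 : 6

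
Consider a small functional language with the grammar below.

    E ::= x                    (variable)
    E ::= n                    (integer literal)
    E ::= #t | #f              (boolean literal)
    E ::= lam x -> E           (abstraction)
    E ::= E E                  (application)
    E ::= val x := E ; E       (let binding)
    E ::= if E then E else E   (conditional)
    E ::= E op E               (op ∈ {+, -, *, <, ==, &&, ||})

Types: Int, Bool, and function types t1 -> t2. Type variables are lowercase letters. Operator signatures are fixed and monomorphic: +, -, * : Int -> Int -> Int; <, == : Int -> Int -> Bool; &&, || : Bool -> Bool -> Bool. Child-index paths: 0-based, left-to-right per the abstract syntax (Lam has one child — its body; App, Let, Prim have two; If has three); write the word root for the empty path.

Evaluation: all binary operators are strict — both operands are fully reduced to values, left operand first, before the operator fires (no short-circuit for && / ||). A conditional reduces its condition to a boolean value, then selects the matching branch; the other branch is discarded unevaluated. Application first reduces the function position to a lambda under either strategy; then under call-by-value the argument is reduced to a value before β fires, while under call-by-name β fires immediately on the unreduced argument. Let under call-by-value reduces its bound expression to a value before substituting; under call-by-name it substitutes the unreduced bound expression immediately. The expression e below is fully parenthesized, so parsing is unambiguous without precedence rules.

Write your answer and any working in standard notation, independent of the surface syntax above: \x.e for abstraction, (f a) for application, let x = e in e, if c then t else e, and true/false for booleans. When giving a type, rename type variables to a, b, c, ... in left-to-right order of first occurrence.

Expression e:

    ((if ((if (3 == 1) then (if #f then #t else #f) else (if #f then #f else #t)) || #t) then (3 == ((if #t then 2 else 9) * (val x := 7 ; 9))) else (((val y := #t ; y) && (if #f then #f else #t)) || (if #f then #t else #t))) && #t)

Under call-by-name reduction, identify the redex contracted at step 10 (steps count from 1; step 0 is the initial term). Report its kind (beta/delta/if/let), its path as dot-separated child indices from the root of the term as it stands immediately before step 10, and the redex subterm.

Working:
step 0: ((if ((if (3 == 1) then (if false then true else false) else (if false then false else true)) || true) then (3 == ((if true then 2 else 9) * (let x = 7 in 9))) else (((let y = true in y) && (if false then false else true)) || (if false then true else true))) && true)
step 1: [delta@0.0.0.0] ((if ((if false then (if false then true else false) else (if false then false else true)) || true) then (3 == ((if true then 2 else 9) * (let x = 7 in 9))) else (((let y = true in y) && (if false then false else true)) || (if false then true else true))) && true)
step 2: [if@0.0.0] ((if ((if false then false else true) || true) then (3 == ((if true then 2 else 9) * (let x = 7 in 9))) else (((let y = true in y) && (if false then false else true)) || (if false then true else true))) && true)
step 3: [if@0.0.0] ((if (true || true) then (3 == ((if true then 2 else 9) * (let x = 7 in 9))) else (((let y = true in y) && (if false then false else true)) || (if false then true else true))) && true)
step 4: [delta@0.0] ((if true then (3 == ((if true then 2 else 9) * (let x = 7 in 9))) else (((let y = true in y) && (if false then false else true)) || (if false then true else true))) && true)
step 5: [if@0] ((3 == ((if true then 2 else 9) * (let x = 7 in 9))) && true)
step 6: [if@0.1.0] ((3 == (2 * (let x = 7 in 9))) && true)
step 7: [let@0.1.1] ((3 == (2 * 9)) && true)
step 8: [delta@0.1] ((3 == 18) && true)
step 9: [delta@0] (false && true)
step 10: [delta@root] false

Answer: delta at root : (false && true)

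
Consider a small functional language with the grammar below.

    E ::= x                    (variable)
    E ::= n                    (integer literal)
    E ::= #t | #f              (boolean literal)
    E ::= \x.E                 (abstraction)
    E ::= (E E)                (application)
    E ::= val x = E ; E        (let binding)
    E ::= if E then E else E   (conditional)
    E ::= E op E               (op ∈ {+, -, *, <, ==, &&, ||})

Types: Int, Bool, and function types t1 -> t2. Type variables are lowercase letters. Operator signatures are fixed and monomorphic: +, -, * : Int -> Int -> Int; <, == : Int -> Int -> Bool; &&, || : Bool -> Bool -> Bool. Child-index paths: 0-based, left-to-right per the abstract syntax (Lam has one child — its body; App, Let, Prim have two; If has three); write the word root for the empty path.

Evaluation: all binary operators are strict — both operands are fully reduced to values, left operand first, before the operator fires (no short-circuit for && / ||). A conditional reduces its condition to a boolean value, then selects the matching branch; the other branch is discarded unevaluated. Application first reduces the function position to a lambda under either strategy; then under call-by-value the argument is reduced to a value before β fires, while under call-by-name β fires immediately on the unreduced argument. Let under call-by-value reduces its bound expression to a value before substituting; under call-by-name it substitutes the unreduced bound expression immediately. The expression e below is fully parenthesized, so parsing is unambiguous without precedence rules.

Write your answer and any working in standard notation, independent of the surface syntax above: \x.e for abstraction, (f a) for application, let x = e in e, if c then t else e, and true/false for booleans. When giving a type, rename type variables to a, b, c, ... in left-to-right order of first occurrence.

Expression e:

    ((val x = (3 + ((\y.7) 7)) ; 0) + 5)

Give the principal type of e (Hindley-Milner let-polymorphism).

Answer: Int

Trace:
  unify Int ~ Int
\y._ : a -> Int
  unify a -> Int ~ Int -> b
  unify a ~ Int
  unify Int ~ b
_ _ : Int
  unify Int ~ Int
let x : Int
  unify Int ~ Int
  unify Int ~ Int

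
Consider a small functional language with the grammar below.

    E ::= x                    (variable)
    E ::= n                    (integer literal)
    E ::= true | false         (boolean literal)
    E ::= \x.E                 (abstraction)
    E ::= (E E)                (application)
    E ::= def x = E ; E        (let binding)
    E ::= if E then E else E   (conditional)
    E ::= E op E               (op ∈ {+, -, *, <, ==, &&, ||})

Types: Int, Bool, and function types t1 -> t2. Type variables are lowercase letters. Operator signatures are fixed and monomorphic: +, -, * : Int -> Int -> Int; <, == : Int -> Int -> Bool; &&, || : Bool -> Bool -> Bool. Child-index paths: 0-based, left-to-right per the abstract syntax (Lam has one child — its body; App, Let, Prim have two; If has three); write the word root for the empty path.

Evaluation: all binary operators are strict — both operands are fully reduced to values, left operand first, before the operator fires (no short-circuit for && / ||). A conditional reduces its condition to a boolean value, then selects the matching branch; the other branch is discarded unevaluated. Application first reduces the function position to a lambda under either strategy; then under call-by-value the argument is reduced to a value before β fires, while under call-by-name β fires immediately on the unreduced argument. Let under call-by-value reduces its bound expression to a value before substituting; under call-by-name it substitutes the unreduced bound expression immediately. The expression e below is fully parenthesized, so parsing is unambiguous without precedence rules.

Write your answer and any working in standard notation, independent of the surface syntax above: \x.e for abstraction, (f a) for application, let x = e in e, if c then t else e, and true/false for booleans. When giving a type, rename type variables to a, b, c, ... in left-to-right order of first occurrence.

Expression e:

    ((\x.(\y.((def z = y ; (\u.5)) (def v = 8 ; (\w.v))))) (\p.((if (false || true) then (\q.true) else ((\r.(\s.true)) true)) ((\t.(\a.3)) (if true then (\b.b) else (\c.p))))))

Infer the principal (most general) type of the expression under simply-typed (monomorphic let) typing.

Trace:
y : b
let z : b
\u._ : c -> Int
let v : Int
v : Int
\w._ : d -> Int
  unify c -> Int ~ (d -> Int) -> e
  unify c ~ d -> Int
  unify Int ~ e
_ _ : Int
\y._ : b -> Int
\x._ : a -> b -> Int
  unify Bool ~ Bool
  unify Bool ~ Bool
  unify Bool ~ Bool
\q._ : g -> Bool
\s._ : i -> Bool
\r._ : h -> i -> Bool
  unify h -> i -> Bool ~ Bool -> j
  unify h ~ Bool
  unify i -> Bool ~ j
_ _ : i -> Bool
  unify g -> Bool ~ i -> Bool
  unify g ~ i
  unify Bool ~ Bool
\a._ : l -> Int
\t._ : k -> l -> Int
  unify Bool ~ Bool
b : m
\b._ : m -> m
p : f
\c._ : n -> f
  unify m -> m ~ n -> f
  unify m ~ n
  unify n ~ f
  unify k -> l -> Int ~ (f -> f) -> o
  unify k ~ f -> f
  unify l -> Int ~ o
_ _ : l -> Int
  unify i -> Bool ~ (l -> Int) -> p
  unify i ~ l -> Int
  unify Bool ~ p
_ _ : Bool
\p._ : f -> Bool
  unify a -> b -> Int ~ (f -> Bool) -> q
  unify a ~ f -> Bool
  unify b -> Int ~ q
_ _ : b -> Int

Answer: a -> Int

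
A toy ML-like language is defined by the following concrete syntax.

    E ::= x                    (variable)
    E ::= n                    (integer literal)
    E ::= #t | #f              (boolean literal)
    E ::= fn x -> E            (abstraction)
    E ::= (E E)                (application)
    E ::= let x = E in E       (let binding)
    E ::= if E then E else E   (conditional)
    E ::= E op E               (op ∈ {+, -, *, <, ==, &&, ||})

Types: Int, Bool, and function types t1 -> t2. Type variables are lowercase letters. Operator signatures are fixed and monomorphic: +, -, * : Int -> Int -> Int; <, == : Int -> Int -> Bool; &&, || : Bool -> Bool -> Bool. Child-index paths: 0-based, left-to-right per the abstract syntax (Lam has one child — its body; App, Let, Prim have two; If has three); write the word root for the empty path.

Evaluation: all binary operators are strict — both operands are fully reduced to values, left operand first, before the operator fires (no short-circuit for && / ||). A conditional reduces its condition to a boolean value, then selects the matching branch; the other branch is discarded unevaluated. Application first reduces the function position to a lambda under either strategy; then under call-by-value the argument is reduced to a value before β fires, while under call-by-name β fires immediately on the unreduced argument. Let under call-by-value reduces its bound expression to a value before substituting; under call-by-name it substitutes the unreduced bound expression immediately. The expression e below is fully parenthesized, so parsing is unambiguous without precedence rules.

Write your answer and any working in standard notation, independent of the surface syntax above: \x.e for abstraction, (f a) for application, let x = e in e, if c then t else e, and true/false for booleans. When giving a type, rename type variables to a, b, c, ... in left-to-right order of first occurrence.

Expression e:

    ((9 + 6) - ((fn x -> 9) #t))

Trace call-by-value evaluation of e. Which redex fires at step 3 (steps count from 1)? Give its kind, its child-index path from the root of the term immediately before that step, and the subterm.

Derivation:
step 0: ((9 + 6) - ((\x.9) true))
step 1: [delta@0] (15 - ((\x.9) true))
step 2: [beta@1] (15 - 9)
step 3: [delta@root] 6

Answer: delta at root : (15 - 9)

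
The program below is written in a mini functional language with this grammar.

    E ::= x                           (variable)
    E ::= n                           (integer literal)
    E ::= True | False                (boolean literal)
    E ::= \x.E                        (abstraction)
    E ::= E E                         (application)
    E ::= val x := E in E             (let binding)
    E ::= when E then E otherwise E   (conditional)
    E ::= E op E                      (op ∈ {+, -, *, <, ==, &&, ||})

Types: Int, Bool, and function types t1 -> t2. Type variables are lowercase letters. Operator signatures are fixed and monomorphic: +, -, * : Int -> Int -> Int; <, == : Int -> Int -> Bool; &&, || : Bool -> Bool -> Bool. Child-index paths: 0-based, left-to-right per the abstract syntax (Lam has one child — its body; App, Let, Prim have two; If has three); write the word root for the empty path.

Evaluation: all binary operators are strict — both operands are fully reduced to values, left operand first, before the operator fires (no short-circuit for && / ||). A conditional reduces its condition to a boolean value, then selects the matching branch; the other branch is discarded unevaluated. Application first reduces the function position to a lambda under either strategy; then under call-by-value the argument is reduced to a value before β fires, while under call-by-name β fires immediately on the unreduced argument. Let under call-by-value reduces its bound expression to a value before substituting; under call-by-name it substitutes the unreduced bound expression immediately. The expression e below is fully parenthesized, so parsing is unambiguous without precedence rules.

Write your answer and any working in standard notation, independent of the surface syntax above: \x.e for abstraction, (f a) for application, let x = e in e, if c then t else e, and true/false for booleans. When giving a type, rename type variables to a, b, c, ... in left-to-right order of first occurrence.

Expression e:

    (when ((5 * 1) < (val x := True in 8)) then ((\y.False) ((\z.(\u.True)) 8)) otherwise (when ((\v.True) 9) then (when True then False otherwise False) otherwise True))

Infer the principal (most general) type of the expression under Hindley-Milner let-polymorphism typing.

Answer: Bool

Trace:
  unify Int ~ Int
  unify Int ~ Int
  unify Int ~ Int
let x : Bool
  unify Int ~ Int
  unify Bool ~ Bool
\y._ : a -> Bool
\u._ : c -> Bool
\z._ : b -> c -> Bool
  unify b -> c -> Bool ~ Int -> d
  unify b ~ Int
  unify c -> Bool ~ d
_ _ : c -> Bool
  unify a -> Bool ~ (c -> Bool) -> e
  unify a ~ c -> Bool
  unify Bool ~ e
_ _ : Bool
\v._ : f -> Bool
  unify f -> Bool ~ Int -> g
  unify f ~ Int
  unify Bool ~ g
_ _ : Bool
  unify Bool ~ Bool
  unify Bool ~ Bool
  unify Bool ~ Bool
  unify Bool ~ Bool
  unify Bool ~ Bool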